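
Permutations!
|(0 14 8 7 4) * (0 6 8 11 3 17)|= 20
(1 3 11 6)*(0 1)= (0 1 3 11 6)= [1, 3, 2, 11, 4, 5, 0, 7, 8, 9, 10, 6]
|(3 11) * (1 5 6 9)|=4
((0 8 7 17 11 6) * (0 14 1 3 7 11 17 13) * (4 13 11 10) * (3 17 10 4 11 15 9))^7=[13, 17, 2, 9, 8, 5, 14, 3, 0, 15, 11, 6, 12, 4, 1, 7, 16, 10]=(0 13 4 8)(1 17 10 11 6 14)(3 9 15 7)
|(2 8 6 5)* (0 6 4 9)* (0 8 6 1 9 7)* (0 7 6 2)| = |(0 1 9 8 4 6 5)| = 7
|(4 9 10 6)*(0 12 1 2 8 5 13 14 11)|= |(0 12 1 2 8 5 13 14 11)(4 9 10 6)|= 36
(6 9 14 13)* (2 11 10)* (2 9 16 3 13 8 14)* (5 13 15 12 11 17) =(2 17 5 13 6 16 3 15 12 11 10 9)(8 14) =[0, 1, 17, 15, 4, 13, 16, 7, 14, 2, 9, 10, 11, 6, 8, 12, 3, 5]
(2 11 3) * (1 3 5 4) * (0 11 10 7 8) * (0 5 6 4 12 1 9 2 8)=(0 11 6 4 9 2 10 7)(1 3 8 5 12)=[11, 3, 10, 8, 9, 12, 4, 0, 5, 2, 7, 6, 1]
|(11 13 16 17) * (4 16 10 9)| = |(4 16 17 11 13 10 9)| = 7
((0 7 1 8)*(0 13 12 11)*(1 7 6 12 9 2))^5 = (13)(0 6 12 11) = [6, 1, 2, 3, 4, 5, 12, 7, 8, 9, 10, 0, 11, 13]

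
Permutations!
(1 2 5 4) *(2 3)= (1 3 2 5 4)= [0, 3, 5, 2, 1, 4]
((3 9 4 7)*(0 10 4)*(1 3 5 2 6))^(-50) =[0, 1, 2, 3, 4, 5, 6, 7, 8, 9, 10] =(10)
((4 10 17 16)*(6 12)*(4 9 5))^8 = [0, 1, 2, 3, 17, 10, 6, 7, 8, 4, 16, 11, 12, 13, 14, 15, 5, 9] = (4 17 9)(5 10 16)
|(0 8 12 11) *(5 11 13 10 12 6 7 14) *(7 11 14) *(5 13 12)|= 4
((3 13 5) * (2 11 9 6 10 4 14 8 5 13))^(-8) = (2 9 10 14 5)(3 11 6 4 8) = [0, 1, 9, 11, 8, 2, 4, 7, 3, 10, 14, 6, 12, 13, 5]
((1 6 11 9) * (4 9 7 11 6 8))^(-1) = (1 9 4 8)(7 11) = [0, 9, 2, 3, 8, 5, 6, 11, 1, 4, 10, 7]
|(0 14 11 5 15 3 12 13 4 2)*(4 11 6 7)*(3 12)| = |(0 14 6 7 4 2)(5 15 12 13 11)| = 30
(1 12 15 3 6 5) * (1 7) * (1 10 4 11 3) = (1 12 15)(3 6 5 7 10 4 11) = [0, 12, 2, 6, 11, 7, 5, 10, 8, 9, 4, 3, 15, 13, 14, 1]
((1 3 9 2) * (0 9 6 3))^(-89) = (0 1 2 9)(3 6) = [1, 2, 9, 6, 4, 5, 3, 7, 8, 0]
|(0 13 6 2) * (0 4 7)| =6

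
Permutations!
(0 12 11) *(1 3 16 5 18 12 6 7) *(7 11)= [6, 3, 2, 16, 4, 18, 11, 1, 8, 9, 10, 0, 7, 13, 14, 15, 5, 17, 12]= (0 6 11)(1 3 16 5 18 12 7)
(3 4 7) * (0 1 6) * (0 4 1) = (1 6 4 7 3) = [0, 6, 2, 1, 7, 5, 4, 3]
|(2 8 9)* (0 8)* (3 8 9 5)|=|(0 9 2)(3 8 5)|=3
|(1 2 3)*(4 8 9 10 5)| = |(1 2 3)(4 8 9 10 5)| = 15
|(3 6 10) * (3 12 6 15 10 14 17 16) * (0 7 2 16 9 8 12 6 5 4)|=|(0 7 2 16 3 15 10 6 14 17 9 8 12 5 4)|=15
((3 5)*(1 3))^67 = (1 3 5) = [0, 3, 2, 5, 4, 1]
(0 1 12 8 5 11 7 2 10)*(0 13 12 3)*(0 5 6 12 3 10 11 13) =[1, 10, 11, 5, 4, 13, 12, 2, 6, 9, 0, 7, 8, 3] =(0 1 10)(2 11 7)(3 5 13)(6 12 8)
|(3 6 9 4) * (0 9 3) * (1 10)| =6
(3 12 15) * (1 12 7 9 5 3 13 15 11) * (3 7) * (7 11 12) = (1 7 9 5 11)(13 15) = [0, 7, 2, 3, 4, 11, 6, 9, 8, 5, 10, 1, 12, 15, 14, 13]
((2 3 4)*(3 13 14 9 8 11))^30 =(2 3 8 14)(4 11 9 13) =[0, 1, 3, 8, 11, 5, 6, 7, 14, 13, 10, 9, 12, 4, 2]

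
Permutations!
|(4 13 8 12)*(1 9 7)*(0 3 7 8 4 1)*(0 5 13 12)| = 10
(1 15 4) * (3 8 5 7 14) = (1 15 4)(3 8 5 7 14) = [0, 15, 2, 8, 1, 7, 6, 14, 5, 9, 10, 11, 12, 13, 3, 4]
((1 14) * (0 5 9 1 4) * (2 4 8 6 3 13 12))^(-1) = [4, 9, 12, 6, 2, 0, 8, 7, 14, 5, 10, 11, 13, 3, 1] = (0 4 2 12 13 3 6 8 14 1 9 5)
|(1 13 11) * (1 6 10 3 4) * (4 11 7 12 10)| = 9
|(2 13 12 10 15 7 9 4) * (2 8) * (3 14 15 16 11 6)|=|(2 13 12 10 16 11 6 3 14 15 7 9 4 8)|=14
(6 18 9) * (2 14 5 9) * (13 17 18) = (2 14 5 9 6 13 17 18) = [0, 1, 14, 3, 4, 9, 13, 7, 8, 6, 10, 11, 12, 17, 5, 15, 16, 18, 2]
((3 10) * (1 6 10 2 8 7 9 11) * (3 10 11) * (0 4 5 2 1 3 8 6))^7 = [1, 3, 5, 11, 0, 4, 2, 9, 7, 8, 10, 6] = (0 1 3 11 6 2 5 4)(7 9 8)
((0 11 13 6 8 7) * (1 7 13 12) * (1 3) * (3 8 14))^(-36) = (0 13 1 12 14)(3 11 6 7 8) = [13, 12, 2, 11, 4, 5, 7, 8, 3, 9, 10, 6, 14, 1, 0]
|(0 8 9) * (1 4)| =|(0 8 9)(1 4)| =6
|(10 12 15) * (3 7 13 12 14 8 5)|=9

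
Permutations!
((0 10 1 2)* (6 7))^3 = (0 2 1 10)(6 7) = [2, 10, 1, 3, 4, 5, 7, 6, 8, 9, 0]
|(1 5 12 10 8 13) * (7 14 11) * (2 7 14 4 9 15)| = |(1 5 12 10 8 13)(2 7 4 9 15)(11 14)| = 30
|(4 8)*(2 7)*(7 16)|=|(2 16 7)(4 8)|=6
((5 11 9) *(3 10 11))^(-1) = (3 5 9 11 10) = [0, 1, 2, 5, 4, 9, 6, 7, 8, 11, 3, 10]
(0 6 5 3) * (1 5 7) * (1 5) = (0 6 7 5 3) = [6, 1, 2, 0, 4, 3, 7, 5]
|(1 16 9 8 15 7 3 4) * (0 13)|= 8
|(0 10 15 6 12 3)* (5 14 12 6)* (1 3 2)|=|(0 10 15 5 14 12 2 1 3)|=9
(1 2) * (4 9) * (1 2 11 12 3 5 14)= (1 11 12 3 5 14)(4 9)= [0, 11, 2, 5, 9, 14, 6, 7, 8, 4, 10, 12, 3, 13, 1]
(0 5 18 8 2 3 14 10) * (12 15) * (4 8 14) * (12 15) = [5, 1, 3, 4, 8, 18, 6, 7, 2, 9, 0, 11, 12, 13, 10, 15, 16, 17, 14] = (0 5 18 14 10)(2 3 4 8)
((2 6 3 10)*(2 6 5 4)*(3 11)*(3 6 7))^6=(11)=[0, 1, 2, 3, 4, 5, 6, 7, 8, 9, 10, 11]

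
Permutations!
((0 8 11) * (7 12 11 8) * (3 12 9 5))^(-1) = (0 11 12 3 5 9 7) = [11, 1, 2, 5, 4, 9, 6, 0, 8, 7, 10, 12, 3]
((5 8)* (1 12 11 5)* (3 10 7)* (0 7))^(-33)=(0 10 3 7)(1 11 8 12 5)=[10, 11, 2, 7, 4, 1, 6, 0, 12, 9, 3, 8, 5]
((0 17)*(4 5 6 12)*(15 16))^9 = (0 17)(4 5 6 12)(15 16) = [17, 1, 2, 3, 5, 6, 12, 7, 8, 9, 10, 11, 4, 13, 14, 16, 15, 0]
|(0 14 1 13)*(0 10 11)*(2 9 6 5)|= 12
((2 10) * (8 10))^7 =(2 8 10) =[0, 1, 8, 3, 4, 5, 6, 7, 10, 9, 2]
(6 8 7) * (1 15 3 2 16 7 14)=(1 15 3 2 16 7 6 8 14)=[0, 15, 16, 2, 4, 5, 8, 6, 14, 9, 10, 11, 12, 13, 1, 3, 7]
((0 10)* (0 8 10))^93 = (8 10) = [0, 1, 2, 3, 4, 5, 6, 7, 10, 9, 8]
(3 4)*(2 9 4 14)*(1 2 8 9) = [0, 2, 1, 14, 3, 5, 6, 7, 9, 4, 10, 11, 12, 13, 8] = (1 2)(3 14 8 9 4)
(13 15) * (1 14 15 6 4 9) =(1 14 15 13 6 4 9) =[0, 14, 2, 3, 9, 5, 4, 7, 8, 1, 10, 11, 12, 6, 15, 13]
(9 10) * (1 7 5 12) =[0, 7, 2, 3, 4, 12, 6, 5, 8, 10, 9, 11, 1] =(1 7 5 12)(9 10)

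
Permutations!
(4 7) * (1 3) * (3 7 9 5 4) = (1 7 3)(4 9 5) = [0, 7, 2, 1, 9, 4, 6, 3, 8, 5]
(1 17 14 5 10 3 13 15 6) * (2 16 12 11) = (1 17 14 5 10 3 13 15 6)(2 16 12 11) = [0, 17, 16, 13, 4, 10, 1, 7, 8, 9, 3, 2, 11, 15, 5, 6, 12, 14]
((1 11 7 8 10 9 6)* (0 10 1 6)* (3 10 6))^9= (0 9 10 3 6)(1 11 7 8)= [9, 11, 2, 6, 4, 5, 0, 8, 1, 10, 3, 7]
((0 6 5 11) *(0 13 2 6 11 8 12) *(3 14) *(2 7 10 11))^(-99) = (0 5)(2 8)(3 14)(6 12)(7 10 11 13) = [5, 1, 8, 14, 4, 0, 12, 10, 2, 9, 11, 13, 6, 7, 3]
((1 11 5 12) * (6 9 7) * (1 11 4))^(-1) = [0, 4, 2, 3, 1, 11, 7, 9, 8, 6, 10, 12, 5] = (1 4)(5 11 12)(6 7 9)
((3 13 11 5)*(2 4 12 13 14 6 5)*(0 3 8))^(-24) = (14)(2 4 12 13 11) = [0, 1, 4, 3, 12, 5, 6, 7, 8, 9, 10, 2, 13, 11, 14]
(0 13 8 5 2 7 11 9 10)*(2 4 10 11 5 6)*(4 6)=(0 13 8 4 10)(2 7 5 6)(9 11)=[13, 1, 7, 3, 10, 6, 2, 5, 4, 11, 0, 9, 12, 8]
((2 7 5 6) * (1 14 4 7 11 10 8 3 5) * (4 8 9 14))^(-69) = (2 9 3)(5 11 14)(6 10 8) = [0, 1, 9, 2, 4, 11, 10, 7, 6, 3, 8, 14, 12, 13, 5]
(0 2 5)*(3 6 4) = [2, 1, 5, 6, 3, 0, 4] = (0 2 5)(3 6 4)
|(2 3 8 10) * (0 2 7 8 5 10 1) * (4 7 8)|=14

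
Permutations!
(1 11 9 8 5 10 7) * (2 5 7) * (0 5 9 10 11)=[5, 0, 9, 3, 4, 11, 6, 1, 7, 8, 2, 10]=(0 5 11 10 2 9 8 7 1)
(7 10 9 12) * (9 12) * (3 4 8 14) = [0, 1, 2, 4, 8, 5, 6, 10, 14, 9, 12, 11, 7, 13, 3] = (3 4 8 14)(7 10 12)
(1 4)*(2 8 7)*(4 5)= [0, 5, 8, 3, 1, 4, 6, 2, 7]= (1 5 4)(2 8 7)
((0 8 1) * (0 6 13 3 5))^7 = (13) = [0, 1, 2, 3, 4, 5, 6, 7, 8, 9, 10, 11, 12, 13]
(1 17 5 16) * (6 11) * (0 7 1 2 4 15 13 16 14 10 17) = (0 7 1)(2 4 15 13 16)(5 14 10 17)(6 11) = [7, 0, 4, 3, 15, 14, 11, 1, 8, 9, 17, 6, 12, 16, 10, 13, 2, 5]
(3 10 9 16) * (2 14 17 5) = (2 14 17 5)(3 10 9 16) = [0, 1, 14, 10, 4, 2, 6, 7, 8, 16, 9, 11, 12, 13, 17, 15, 3, 5]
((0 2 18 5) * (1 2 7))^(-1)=[5, 7, 1, 3, 4, 18, 6, 0, 8, 9, 10, 11, 12, 13, 14, 15, 16, 17, 2]=(0 5 18 2 1 7)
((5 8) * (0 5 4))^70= [8, 1, 2, 3, 5, 4, 6, 7, 0]= (0 8)(4 5)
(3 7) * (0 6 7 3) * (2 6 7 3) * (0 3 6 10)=(0 7 3 2 10)=[7, 1, 10, 2, 4, 5, 6, 3, 8, 9, 0]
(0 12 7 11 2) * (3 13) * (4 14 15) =(0 12 7 11 2)(3 13)(4 14 15) =[12, 1, 0, 13, 14, 5, 6, 11, 8, 9, 10, 2, 7, 3, 15, 4]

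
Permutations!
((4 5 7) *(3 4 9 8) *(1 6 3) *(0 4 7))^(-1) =[5, 8, 2, 6, 0, 4, 1, 3, 9, 7] =(0 5 4)(1 8 9 7 3 6)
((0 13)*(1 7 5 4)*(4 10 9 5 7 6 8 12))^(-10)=[0, 1, 2, 3, 4, 9, 6, 7, 8, 10, 5, 11, 12, 13]=(13)(5 9 10)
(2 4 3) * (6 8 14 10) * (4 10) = (2 10 6 8 14 4 3) = [0, 1, 10, 2, 3, 5, 8, 7, 14, 9, 6, 11, 12, 13, 4]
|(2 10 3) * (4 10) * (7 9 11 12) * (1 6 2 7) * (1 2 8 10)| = |(1 6 8 10 3 7 9 11 12 2 4)| = 11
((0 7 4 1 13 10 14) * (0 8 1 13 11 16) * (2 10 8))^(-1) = [16, 8, 14, 3, 7, 5, 6, 0, 13, 9, 2, 1, 12, 4, 10, 15, 11] = (0 16 11 1 8 13 4 7)(2 14 10)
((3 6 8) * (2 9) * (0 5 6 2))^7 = (9) = [0, 1, 2, 3, 4, 5, 6, 7, 8, 9]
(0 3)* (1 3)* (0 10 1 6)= (0 6)(1 3 10)= [6, 3, 2, 10, 4, 5, 0, 7, 8, 9, 1]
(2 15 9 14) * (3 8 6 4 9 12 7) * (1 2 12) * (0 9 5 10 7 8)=(0 9 14 12 8 6 4 5 10 7 3)(1 2 15)=[9, 2, 15, 0, 5, 10, 4, 3, 6, 14, 7, 11, 8, 13, 12, 1]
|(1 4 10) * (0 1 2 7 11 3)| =8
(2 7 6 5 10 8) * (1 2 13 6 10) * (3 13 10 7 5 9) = (1 2 5)(3 13 6 9)(8 10) = [0, 2, 5, 13, 4, 1, 9, 7, 10, 3, 8, 11, 12, 6]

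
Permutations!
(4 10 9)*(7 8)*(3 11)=(3 11)(4 10 9)(7 8)=[0, 1, 2, 11, 10, 5, 6, 8, 7, 4, 9, 3]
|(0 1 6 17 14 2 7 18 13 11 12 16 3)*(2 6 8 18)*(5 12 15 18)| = |(0 1 8 5 12 16 3)(2 7)(6 17 14)(11 15 18 13)| = 84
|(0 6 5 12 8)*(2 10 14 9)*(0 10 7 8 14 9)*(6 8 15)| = |(0 8 10 9 2 7 15 6 5 12 14)| = 11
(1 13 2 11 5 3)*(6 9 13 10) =(1 10 6 9 13 2 11 5 3) =[0, 10, 11, 1, 4, 3, 9, 7, 8, 13, 6, 5, 12, 2]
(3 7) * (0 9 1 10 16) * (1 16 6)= (0 9 16)(1 10 6)(3 7)= [9, 10, 2, 7, 4, 5, 1, 3, 8, 16, 6, 11, 12, 13, 14, 15, 0]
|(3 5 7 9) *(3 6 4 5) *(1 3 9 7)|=|(1 3 9 6 4 5)|=6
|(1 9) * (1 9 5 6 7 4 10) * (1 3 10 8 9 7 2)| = |(1 5 6 2)(3 10)(4 8 9 7)| = 4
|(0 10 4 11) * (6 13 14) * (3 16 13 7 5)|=|(0 10 4 11)(3 16 13 14 6 7 5)|=28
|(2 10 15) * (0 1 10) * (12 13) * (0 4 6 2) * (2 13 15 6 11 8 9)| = 35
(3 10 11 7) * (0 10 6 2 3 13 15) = (0 10 11 7 13 15)(2 3 6) = [10, 1, 3, 6, 4, 5, 2, 13, 8, 9, 11, 7, 12, 15, 14, 0]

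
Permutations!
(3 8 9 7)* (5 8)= (3 5 8 9 7)= [0, 1, 2, 5, 4, 8, 6, 3, 9, 7]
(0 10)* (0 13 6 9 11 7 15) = (0 10 13 6 9 11 7 15) = [10, 1, 2, 3, 4, 5, 9, 15, 8, 11, 13, 7, 12, 6, 14, 0]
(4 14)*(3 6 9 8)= (3 6 9 8)(4 14)= [0, 1, 2, 6, 14, 5, 9, 7, 3, 8, 10, 11, 12, 13, 4]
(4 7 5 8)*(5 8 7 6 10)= [0, 1, 2, 3, 6, 7, 10, 8, 4, 9, 5]= (4 6 10 5 7 8)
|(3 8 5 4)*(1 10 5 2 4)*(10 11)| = 4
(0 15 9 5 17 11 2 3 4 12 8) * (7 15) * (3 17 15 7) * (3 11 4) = (0 11 2 17 4 12 8)(5 15 9) = [11, 1, 17, 3, 12, 15, 6, 7, 0, 5, 10, 2, 8, 13, 14, 9, 16, 4]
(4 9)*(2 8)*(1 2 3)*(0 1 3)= [1, 2, 8, 3, 9, 5, 6, 7, 0, 4]= (0 1 2 8)(4 9)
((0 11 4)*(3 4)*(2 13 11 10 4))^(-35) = [10, 1, 13, 2, 0, 5, 6, 7, 8, 9, 4, 3, 12, 11] = (0 10 4)(2 13 11 3)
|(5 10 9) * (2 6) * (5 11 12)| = 10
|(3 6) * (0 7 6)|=|(0 7 6 3)|=4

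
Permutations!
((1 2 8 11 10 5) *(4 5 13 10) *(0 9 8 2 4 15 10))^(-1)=(0 13 10 15 11 8 9)(1 5 4)=[13, 5, 2, 3, 1, 4, 6, 7, 9, 0, 15, 8, 12, 10, 14, 11]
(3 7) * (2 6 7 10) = [0, 1, 6, 10, 4, 5, 7, 3, 8, 9, 2] = (2 6 7 3 10)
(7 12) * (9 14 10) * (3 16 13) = (3 16 13)(7 12)(9 14 10) = [0, 1, 2, 16, 4, 5, 6, 12, 8, 14, 9, 11, 7, 3, 10, 15, 13]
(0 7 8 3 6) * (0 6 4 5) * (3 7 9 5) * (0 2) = (0 9 5 2)(3 4)(7 8) = [9, 1, 0, 4, 3, 2, 6, 8, 7, 5]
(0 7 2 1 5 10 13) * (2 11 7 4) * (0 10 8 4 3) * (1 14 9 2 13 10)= (0 3)(1 5 8 4 13)(2 14 9)(7 11)= [3, 5, 14, 0, 13, 8, 6, 11, 4, 2, 10, 7, 12, 1, 9]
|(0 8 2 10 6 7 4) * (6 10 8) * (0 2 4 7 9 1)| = |(10)(0 6 9 1)(2 8 4)| = 12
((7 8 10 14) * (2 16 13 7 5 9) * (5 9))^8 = (16) = [0, 1, 2, 3, 4, 5, 6, 7, 8, 9, 10, 11, 12, 13, 14, 15, 16]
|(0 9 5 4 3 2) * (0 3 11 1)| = |(0 9 5 4 11 1)(2 3)| = 6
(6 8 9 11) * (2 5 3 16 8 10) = (2 5 3 16 8 9 11 6 10) = [0, 1, 5, 16, 4, 3, 10, 7, 9, 11, 2, 6, 12, 13, 14, 15, 8]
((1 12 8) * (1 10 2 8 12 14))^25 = (1 14)(2 8 10) = [0, 14, 8, 3, 4, 5, 6, 7, 10, 9, 2, 11, 12, 13, 1]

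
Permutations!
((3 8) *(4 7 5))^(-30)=(8)=[0, 1, 2, 3, 4, 5, 6, 7, 8]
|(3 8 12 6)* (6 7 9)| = |(3 8 12 7 9 6)| = 6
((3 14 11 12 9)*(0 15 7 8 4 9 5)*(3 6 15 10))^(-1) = (0 5 12 11 14 3 10)(4 8 7 15 6 9) = [5, 1, 2, 10, 8, 12, 9, 15, 7, 4, 0, 14, 11, 13, 3, 6]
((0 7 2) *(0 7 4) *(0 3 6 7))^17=[2, 1, 7, 4, 0, 5, 3, 6]=(0 2 7 6 3 4)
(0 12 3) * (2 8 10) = (0 12 3)(2 8 10) = [12, 1, 8, 0, 4, 5, 6, 7, 10, 9, 2, 11, 3]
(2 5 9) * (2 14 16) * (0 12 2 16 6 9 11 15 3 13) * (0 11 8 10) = (16)(0 12 2 5 8 10)(3 13 11 15)(6 9 14) = [12, 1, 5, 13, 4, 8, 9, 7, 10, 14, 0, 15, 2, 11, 6, 3, 16]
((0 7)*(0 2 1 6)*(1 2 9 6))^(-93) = [6, 1, 2, 3, 4, 5, 9, 0, 8, 7] = (0 6 9 7)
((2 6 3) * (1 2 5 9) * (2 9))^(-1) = (1 9)(2 5 3 6) = [0, 9, 5, 6, 4, 3, 2, 7, 8, 1]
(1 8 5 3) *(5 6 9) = (1 8 6 9 5 3) = [0, 8, 2, 1, 4, 3, 9, 7, 6, 5]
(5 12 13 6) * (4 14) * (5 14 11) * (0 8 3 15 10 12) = (0 8 3 15 10 12 13 6 14 4 11 5) = [8, 1, 2, 15, 11, 0, 14, 7, 3, 9, 12, 5, 13, 6, 4, 10]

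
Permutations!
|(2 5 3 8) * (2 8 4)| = 4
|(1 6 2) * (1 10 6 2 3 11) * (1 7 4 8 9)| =10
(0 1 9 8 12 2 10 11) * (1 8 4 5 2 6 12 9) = [8, 1, 10, 3, 5, 2, 12, 7, 9, 4, 11, 0, 6] = (0 8 9 4 5 2 10 11)(6 12)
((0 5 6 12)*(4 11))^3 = [12, 1, 2, 3, 11, 0, 5, 7, 8, 9, 10, 4, 6] = (0 12 6 5)(4 11)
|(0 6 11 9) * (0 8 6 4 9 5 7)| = 8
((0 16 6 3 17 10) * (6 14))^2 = (0 14 3 10 16 6 17) = [14, 1, 2, 10, 4, 5, 17, 7, 8, 9, 16, 11, 12, 13, 3, 15, 6, 0]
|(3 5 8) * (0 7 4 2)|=|(0 7 4 2)(3 5 8)|=12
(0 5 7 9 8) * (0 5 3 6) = (0 3 6)(5 7 9 8) = [3, 1, 2, 6, 4, 7, 0, 9, 5, 8]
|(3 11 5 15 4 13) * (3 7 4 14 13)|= |(3 11 5 15 14 13 7 4)|= 8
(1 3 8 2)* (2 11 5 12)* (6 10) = (1 3 8 11 5 12 2)(6 10) = [0, 3, 1, 8, 4, 12, 10, 7, 11, 9, 6, 5, 2]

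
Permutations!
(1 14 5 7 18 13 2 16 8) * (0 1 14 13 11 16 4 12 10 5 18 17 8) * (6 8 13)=(0 1 6 8 14 18 11 16)(2 4 12 10 5 7 17 13)=[1, 6, 4, 3, 12, 7, 8, 17, 14, 9, 5, 16, 10, 2, 18, 15, 0, 13, 11]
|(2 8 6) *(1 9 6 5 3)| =7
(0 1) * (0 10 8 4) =(0 1 10 8 4) =[1, 10, 2, 3, 0, 5, 6, 7, 4, 9, 8]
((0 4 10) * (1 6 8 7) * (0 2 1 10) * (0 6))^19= (0 8 2 4 7 1 6 10)= [8, 6, 4, 3, 7, 5, 10, 1, 2, 9, 0]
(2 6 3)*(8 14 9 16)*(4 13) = (2 6 3)(4 13)(8 14 9 16) = [0, 1, 6, 2, 13, 5, 3, 7, 14, 16, 10, 11, 12, 4, 9, 15, 8]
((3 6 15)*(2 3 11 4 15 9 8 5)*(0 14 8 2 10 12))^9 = (15)(0 5)(2 3 6 9)(8 12)(10 14) = [5, 1, 3, 6, 4, 0, 9, 7, 12, 2, 14, 11, 8, 13, 10, 15]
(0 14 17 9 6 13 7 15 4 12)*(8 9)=[14, 1, 2, 3, 12, 5, 13, 15, 9, 6, 10, 11, 0, 7, 17, 4, 16, 8]=(0 14 17 8 9 6 13 7 15 4 12)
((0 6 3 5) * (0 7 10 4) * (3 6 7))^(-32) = (10) = [0, 1, 2, 3, 4, 5, 6, 7, 8, 9, 10]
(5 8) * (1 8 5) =(1 8) =[0, 8, 2, 3, 4, 5, 6, 7, 1]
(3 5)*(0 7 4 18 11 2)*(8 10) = (0 7 4 18 11 2)(3 5)(8 10) = [7, 1, 0, 5, 18, 3, 6, 4, 10, 9, 8, 2, 12, 13, 14, 15, 16, 17, 11]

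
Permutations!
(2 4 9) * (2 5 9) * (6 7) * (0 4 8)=(0 4 2 8)(5 9)(6 7)=[4, 1, 8, 3, 2, 9, 7, 6, 0, 5]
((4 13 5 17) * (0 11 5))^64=[4, 1, 2, 3, 5, 0, 6, 7, 8, 9, 10, 13, 12, 17, 14, 15, 16, 11]=(0 4 5)(11 13 17)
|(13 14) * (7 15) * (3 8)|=|(3 8)(7 15)(13 14)|=2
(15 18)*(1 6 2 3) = (1 6 2 3)(15 18) = [0, 6, 3, 1, 4, 5, 2, 7, 8, 9, 10, 11, 12, 13, 14, 18, 16, 17, 15]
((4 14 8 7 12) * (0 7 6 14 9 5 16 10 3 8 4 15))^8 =(3 10 16 5 9 4 14 6 8) =[0, 1, 2, 10, 14, 9, 8, 7, 3, 4, 16, 11, 12, 13, 6, 15, 5]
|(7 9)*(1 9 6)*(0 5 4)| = |(0 5 4)(1 9 7 6)| = 12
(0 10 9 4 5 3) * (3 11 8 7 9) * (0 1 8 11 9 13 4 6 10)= (1 8 7 13 4 5 9 6 10 3)= [0, 8, 2, 1, 5, 9, 10, 13, 7, 6, 3, 11, 12, 4]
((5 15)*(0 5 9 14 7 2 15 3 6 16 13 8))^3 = [6, 1, 14, 13, 4, 16, 8, 9, 3, 2, 10, 11, 12, 5, 15, 7, 0] = (0 6 8 3 13 5 16)(2 14 15 7 9)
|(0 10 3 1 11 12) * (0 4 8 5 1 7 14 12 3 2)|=9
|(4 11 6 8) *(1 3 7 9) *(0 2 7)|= |(0 2 7 9 1 3)(4 11 6 8)|= 12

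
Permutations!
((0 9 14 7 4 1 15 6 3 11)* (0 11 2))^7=(0 6 4 9 3 1 14 2 15 7)=[6, 14, 15, 1, 9, 5, 4, 0, 8, 3, 10, 11, 12, 13, 2, 7]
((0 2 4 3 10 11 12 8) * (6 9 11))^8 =[12, 1, 8, 2, 0, 5, 3, 7, 11, 10, 4, 6, 9] =(0 12 9 10 4)(2 8 11 6 3)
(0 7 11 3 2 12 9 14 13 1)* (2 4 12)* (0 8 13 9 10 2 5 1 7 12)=[12, 8, 5, 4, 0, 1, 6, 11, 13, 14, 2, 3, 10, 7, 9]=(0 12 10 2 5 1 8 13 7 11 3 4)(9 14)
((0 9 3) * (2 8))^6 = [0, 1, 2, 3, 4, 5, 6, 7, 8, 9] = (9)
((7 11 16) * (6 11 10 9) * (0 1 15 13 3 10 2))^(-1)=(0 2 7 16 11 6 9 10 3 13 15 1)=[2, 0, 7, 13, 4, 5, 9, 16, 8, 10, 3, 6, 12, 15, 14, 1, 11]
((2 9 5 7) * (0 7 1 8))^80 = (0 9 8 2 1 7 5) = [9, 7, 1, 3, 4, 0, 6, 5, 2, 8]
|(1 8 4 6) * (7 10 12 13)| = |(1 8 4 6)(7 10 12 13)| = 4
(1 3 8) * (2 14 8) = (1 3 2 14 8) = [0, 3, 14, 2, 4, 5, 6, 7, 1, 9, 10, 11, 12, 13, 8]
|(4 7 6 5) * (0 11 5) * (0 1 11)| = 6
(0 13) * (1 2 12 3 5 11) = (0 13)(1 2 12 3 5 11) = [13, 2, 12, 5, 4, 11, 6, 7, 8, 9, 10, 1, 3, 0]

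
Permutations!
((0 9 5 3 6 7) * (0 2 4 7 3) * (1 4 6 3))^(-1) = (0 5 9)(1 6 2 7 4) = [5, 6, 7, 3, 1, 9, 2, 4, 8, 0]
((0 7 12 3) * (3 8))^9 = (0 3 8 12 7) = [3, 1, 2, 8, 4, 5, 6, 0, 12, 9, 10, 11, 7]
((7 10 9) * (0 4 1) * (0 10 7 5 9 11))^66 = (0 4 1 10 11) = [4, 10, 2, 3, 1, 5, 6, 7, 8, 9, 11, 0]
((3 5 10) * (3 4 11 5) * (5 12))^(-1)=[0, 1, 2, 3, 10, 12, 6, 7, 8, 9, 5, 4, 11]=(4 10 5 12 11)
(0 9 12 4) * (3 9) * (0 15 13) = (0 3 9 12 4 15 13) = [3, 1, 2, 9, 15, 5, 6, 7, 8, 12, 10, 11, 4, 0, 14, 13]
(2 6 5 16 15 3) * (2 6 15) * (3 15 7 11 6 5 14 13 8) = [0, 1, 7, 5, 4, 16, 14, 11, 3, 9, 10, 6, 12, 8, 13, 15, 2] = (2 7 11 6 14 13 8 3 5 16)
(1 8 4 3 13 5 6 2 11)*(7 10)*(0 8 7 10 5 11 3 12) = (0 8 4 12)(1 7 5 6 2 3 13 11) = [8, 7, 3, 13, 12, 6, 2, 5, 4, 9, 10, 1, 0, 11]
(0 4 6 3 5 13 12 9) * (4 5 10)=(0 5 13 12 9)(3 10 4 6)=[5, 1, 2, 10, 6, 13, 3, 7, 8, 0, 4, 11, 9, 12]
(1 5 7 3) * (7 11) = [0, 5, 2, 1, 4, 11, 6, 3, 8, 9, 10, 7] = (1 5 11 7 3)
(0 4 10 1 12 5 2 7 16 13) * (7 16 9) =(0 4 10 1 12 5 2 16 13)(7 9) =[4, 12, 16, 3, 10, 2, 6, 9, 8, 7, 1, 11, 5, 0, 14, 15, 13]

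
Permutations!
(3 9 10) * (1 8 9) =[0, 8, 2, 1, 4, 5, 6, 7, 9, 10, 3] =(1 8 9 10 3)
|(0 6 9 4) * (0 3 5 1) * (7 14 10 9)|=|(0 6 7 14 10 9 4 3 5 1)|=10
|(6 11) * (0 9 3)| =6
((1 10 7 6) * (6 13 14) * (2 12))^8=[0, 7, 2, 3, 4, 5, 10, 14, 8, 9, 13, 11, 12, 6, 1]=(1 7 14)(6 10 13)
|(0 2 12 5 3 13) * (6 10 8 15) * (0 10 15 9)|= |(0 2 12 5 3 13 10 8 9)(6 15)|= 18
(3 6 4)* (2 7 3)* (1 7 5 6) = (1 7 3)(2 5 6 4) = [0, 7, 5, 1, 2, 6, 4, 3]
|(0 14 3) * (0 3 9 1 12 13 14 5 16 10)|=|(0 5 16 10)(1 12 13 14 9)|=20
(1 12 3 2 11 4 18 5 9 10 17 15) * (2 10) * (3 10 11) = (1 12 10 17 15)(2 3 11 4 18 5 9) = [0, 12, 3, 11, 18, 9, 6, 7, 8, 2, 17, 4, 10, 13, 14, 1, 16, 15, 5]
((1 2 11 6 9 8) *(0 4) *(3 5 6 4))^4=(0 9 11 5 1)(2 3 8 4 6)=[9, 0, 3, 8, 6, 1, 2, 7, 4, 11, 10, 5]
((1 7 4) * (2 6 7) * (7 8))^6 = (8) = [0, 1, 2, 3, 4, 5, 6, 7, 8]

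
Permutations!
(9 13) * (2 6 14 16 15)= (2 6 14 16 15)(9 13)= [0, 1, 6, 3, 4, 5, 14, 7, 8, 13, 10, 11, 12, 9, 16, 2, 15]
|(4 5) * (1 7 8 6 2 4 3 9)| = |(1 7 8 6 2 4 5 3 9)| = 9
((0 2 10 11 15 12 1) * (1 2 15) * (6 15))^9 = (0 6 15 12 2 10 11 1) = [6, 0, 10, 3, 4, 5, 15, 7, 8, 9, 11, 1, 2, 13, 14, 12]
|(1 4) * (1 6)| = 3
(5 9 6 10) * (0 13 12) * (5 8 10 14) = [13, 1, 2, 3, 4, 9, 14, 7, 10, 6, 8, 11, 0, 12, 5] = (0 13 12)(5 9 6 14)(8 10)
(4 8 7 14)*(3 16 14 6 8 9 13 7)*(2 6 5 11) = [0, 1, 6, 16, 9, 11, 8, 5, 3, 13, 10, 2, 12, 7, 4, 15, 14] = (2 6 8 3 16 14 4 9 13 7 5 11)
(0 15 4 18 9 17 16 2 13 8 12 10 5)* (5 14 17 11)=(0 15 4 18 9 11 5)(2 13 8 12 10 14 17 16)=[15, 1, 13, 3, 18, 0, 6, 7, 12, 11, 14, 5, 10, 8, 17, 4, 2, 16, 9]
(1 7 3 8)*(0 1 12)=(0 1 7 3 8 12)=[1, 7, 2, 8, 4, 5, 6, 3, 12, 9, 10, 11, 0]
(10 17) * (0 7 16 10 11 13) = [7, 1, 2, 3, 4, 5, 6, 16, 8, 9, 17, 13, 12, 0, 14, 15, 10, 11] = (0 7 16 10 17 11 13)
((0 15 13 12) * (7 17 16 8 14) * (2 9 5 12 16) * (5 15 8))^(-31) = (0 2 5 7 13 8 9 12 17 16 14 15) = [2, 1, 5, 3, 4, 7, 6, 13, 9, 12, 10, 11, 17, 8, 15, 0, 14, 16]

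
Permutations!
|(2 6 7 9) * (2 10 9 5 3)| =10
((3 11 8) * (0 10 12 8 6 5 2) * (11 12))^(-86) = [5, 1, 6, 12, 4, 11, 10, 7, 3, 9, 2, 0, 8] = (0 5 11)(2 6 10)(3 12 8)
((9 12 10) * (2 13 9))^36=(2 13 9 12 10)=[0, 1, 13, 3, 4, 5, 6, 7, 8, 12, 2, 11, 10, 9]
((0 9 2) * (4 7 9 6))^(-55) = (0 2 9 7 4 6) = [2, 1, 9, 3, 6, 5, 0, 4, 8, 7]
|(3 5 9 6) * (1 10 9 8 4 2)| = |(1 10 9 6 3 5 8 4 2)| = 9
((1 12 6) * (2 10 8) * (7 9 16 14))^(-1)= (1 6 12)(2 8 10)(7 14 16 9)= [0, 6, 8, 3, 4, 5, 12, 14, 10, 7, 2, 11, 1, 13, 16, 15, 9]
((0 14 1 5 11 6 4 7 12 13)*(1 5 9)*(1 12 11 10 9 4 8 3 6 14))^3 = (0 7 5 12 1 11 10 13 4 14 9) = [7, 11, 2, 3, 14, 12, 6, 5, 8, 0, 13, 10, 1, 4, 9]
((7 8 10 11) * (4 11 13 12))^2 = (4 7 10 12 11 8 13) = [0, 1, 2, 3, 7, 5, 6, 10, 13, 9, 12, 8, 11, 4]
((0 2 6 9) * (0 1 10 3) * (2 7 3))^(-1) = [3, 9, 10, 7, 4, 5, 2, 0, 8, 6, 1] = (0 3 7)(1 9 6 2 10)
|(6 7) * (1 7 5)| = |(1 7 6 5)| = 4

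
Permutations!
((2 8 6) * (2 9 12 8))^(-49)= (6 8 12 9)= [0, 1, 2, 3, 4, 5, 8, 7, 12, 6, 10, 11, 9]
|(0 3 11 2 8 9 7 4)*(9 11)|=|(0 3 9 7 4)(2 8 11)|=15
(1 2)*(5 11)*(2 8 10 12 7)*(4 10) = (1 8 4 10 12 7 2)(5 11) = [0, 8, 1, 3, 10, 11, 6, 2, 4, 9, 12, 5, 7]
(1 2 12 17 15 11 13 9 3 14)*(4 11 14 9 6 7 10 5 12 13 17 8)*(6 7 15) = (1 2 13 7 10 5 12 8 4 11 17 6 15 14)(3 9) = [0, 2, 13, 9, 11, 12, 15, 10, 4, 3, 5, 17, 8, 7, 1, 14, 16, 6]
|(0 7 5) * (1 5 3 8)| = |(0 7 3 8 1 5)| = 6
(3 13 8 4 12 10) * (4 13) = (3 4 12 10)(8 13) = [0, 1, 2, 4, 12, 5, 6, 7, 13, 9, 3, 11, 10, 8]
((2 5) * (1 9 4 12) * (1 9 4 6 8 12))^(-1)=[0, 4, 5, 3, 1, 2, 9, 7, 6, 12, 10, 11, 8]=(1 4)(2 5)(6 9 12 8)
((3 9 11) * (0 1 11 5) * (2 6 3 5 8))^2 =(0 11)(1 5)(2 3 8 6 9) =[11, 5, 3, 8, 4, 1, 9, 7, 6, 2, 10, 0]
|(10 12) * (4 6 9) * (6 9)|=2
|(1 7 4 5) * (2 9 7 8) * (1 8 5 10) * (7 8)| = 15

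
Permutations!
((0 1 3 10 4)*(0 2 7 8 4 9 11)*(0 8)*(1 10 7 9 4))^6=[8, 2, 7, 9, 3, 5, 6, 11, 4, 0, 1, 10]=(0 8 4 3 9)(1 2 7 11 10)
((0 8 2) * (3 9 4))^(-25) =(0 2 8)(3 4 9) =[2, 1, 8, 4, 9, 5, 6, 7, 0, 3]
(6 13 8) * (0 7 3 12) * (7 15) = (0 15 7 3 12)(6 13 8) = [15, 1, 2, 12, 4, 5, 13, 3, 6, 9, 10, 11, 0, 8, 14, 7]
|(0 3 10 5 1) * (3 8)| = 6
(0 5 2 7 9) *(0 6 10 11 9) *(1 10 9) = (0 5 2 7)(1 10 11)(6 9) = [5, 10, 7, 3, 4, 2, 9, 0, 8, 6, 11, 1]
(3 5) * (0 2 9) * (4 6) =(0 2 9)(3 5)(4 6) =[2, 1, 9, 5, 6, 3, 4, 7, 8, 0]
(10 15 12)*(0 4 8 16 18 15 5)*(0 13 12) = [4, 1, 2, 3, 8, 13, 6, 7, 16, 9, 5, 11, 10, 12, 14, 0, 18, 17, 15] = (0 4 8 16 18 15)(5 13 12 10)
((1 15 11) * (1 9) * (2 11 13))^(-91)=(1 9 11 2 13 15)=[0, 9, 13, 3, 4, 5, 6, 7, 8, 11, 10, 2, 12, 15, 14, 1]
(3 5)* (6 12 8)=(3 5)(6 12 8)=[0, 1, 2, 5, 4, 3, 12, 7, 6, 9, 10, 11, 8]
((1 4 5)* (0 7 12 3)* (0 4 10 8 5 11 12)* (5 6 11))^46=(1 10 8 6 11 12 3 4 5)=[0, 10, 2, 4, 5, 1, 11, 7, 6, 9, 8, 12, 3]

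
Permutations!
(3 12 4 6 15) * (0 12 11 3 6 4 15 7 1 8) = (0 12 15 6 7 1 8)(3 11) = [12, 8, 2, 11, 4, 5, 7, 1, 0, 9, 10, 3, 15, 13, 14, 6]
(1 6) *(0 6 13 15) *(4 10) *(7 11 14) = (0 6 1 13 15)(4 10)(7 11 14) = [6, 13, 2, 3, 10, 5, 1, 11, 8, 9, 4, 14, 12, 15, 7, 0]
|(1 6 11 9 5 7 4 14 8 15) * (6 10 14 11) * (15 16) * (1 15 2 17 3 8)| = 15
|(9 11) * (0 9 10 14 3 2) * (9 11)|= 6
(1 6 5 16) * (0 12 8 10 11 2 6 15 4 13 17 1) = (0 12 8 10 11 2 6 5 16)(1 15 4 13 17) = [12, 15, 6, 3, 13, 16, 5, 7, 10, 9, 11, 2, 8, 17, 14, 4, 0, 1]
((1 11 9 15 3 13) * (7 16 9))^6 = (1 3 9 7)(11 13 15 16) = [0, 3, 2, 9, 4, 5, 6, 1, 8, 7, 10, 13, 12, 15, 14, 16, 11]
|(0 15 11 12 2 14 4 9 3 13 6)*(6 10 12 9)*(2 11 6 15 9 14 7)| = 22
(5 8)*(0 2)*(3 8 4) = (0 2)(3 8 5 4) = [2, 1, 0, 8, 3, 4, 6, 7, 5]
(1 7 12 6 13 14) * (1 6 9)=[0, 7, 2, 3, 4, 5, 13, 12, 8, 1, 10, 11, 9, 14, 6]=(1 7 12 9)(6 13 14)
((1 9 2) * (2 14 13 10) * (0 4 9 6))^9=(14)=[0, 1, 2, 3, 4, 5, 6, 7, 8, 9, 10, 11, 12, 13, 14]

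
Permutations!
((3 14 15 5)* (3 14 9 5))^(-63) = (3 5 15 9 14) = [0, 1, 2, 5, 4, 15, 6, 7, 8, 14, 10, 11, 12, 13, 3, 9]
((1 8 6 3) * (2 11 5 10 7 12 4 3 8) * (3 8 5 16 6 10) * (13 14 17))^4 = (1 6 2 5 11 3 16)(4 12 7 10 8)(13 14 17) = [0, 6, 5, 16, 12, 11, 2, 10, 4, 9, 8, 3, 7, 14, 17, 15, 1, 13]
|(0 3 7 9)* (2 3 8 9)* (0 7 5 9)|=|(0 8)(2 3 5 9 7)|=10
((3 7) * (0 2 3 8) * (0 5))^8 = (0 3 8)(2 7 5) = [3, 1, 7, 8, 4, 2, 6, 5, 0]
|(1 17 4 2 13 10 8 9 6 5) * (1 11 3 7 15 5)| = |(1 17 4 2 13 10 8 9 6)(3 7 15 5 11)| = 45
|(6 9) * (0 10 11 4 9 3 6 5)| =6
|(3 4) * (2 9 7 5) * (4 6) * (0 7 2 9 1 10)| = 21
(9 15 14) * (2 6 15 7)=[0, 1, 6, 3, 4, 5, 15, 2, 8, 7, 10, 11, 12, 13, 9, 14]=(2 6 15 14 9 7)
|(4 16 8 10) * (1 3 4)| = |(1 3 4 16 8 10)| = 6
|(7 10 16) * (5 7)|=4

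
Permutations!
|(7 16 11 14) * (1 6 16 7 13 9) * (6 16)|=6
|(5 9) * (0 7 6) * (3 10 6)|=10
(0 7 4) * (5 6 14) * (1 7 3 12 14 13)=(0 3 12 14 5 6 13 1 7 4)=[3, 7, 2, 12, 0, 6, 13, 4, 8, 9, 10, 11, 14, 1, 5]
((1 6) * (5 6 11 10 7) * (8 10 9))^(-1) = (1 6 5 7 10 8 9 11) = [0, 6, 2, 3, 4, 7, 5, 10, 9, 11, 8, 1]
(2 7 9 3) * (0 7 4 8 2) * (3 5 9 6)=(0 7 6 3)(2 4 8)(5 9)=[7, 1, 4, 0, 8, 9, 3, 6, 2, 5]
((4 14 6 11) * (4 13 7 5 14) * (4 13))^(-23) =(4 6 5 13 11 14 7) =[0, 1, 2, 3, 6, 13, 5, 4, 8, 9, 10, 14, 12, 11, 7]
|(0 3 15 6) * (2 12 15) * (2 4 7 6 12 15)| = 15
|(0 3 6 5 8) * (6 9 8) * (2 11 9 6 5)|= 7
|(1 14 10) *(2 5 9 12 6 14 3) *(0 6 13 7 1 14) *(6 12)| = |(0 12 13 7 1 3 2 5 9 6)(10 14)| = 10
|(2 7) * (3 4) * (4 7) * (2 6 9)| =|(2 4 3 7 6 9)| =6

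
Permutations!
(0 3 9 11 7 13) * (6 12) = (0 3 9 11 7 13)(6 12) = [3, 1, 2, 9, 4, 5, 12, 13, 8, 11, 10, 7, 6, 0]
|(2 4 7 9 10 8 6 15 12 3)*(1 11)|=|(1 11)(2 4 7 9 10 8 6 15 12 3)|=10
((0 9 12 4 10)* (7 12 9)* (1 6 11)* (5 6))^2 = (0 12 10 7 4)(1 6)(5 11) = [12, 6, 2, 3, 0, 11, 1, 4, 8, 9, 7, 5, 10]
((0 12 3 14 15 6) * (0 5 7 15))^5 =(0 12 3 14)(5 7 15 6) =[12, 1, 2, 14, 4, 7, 5, 15, 8, 9, 10, 11, 3, 13, 0, 6]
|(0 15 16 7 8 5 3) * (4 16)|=|(0 15 4 16 7 8 5 3)|=8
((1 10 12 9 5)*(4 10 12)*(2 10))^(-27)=(1 12 9 5)=[0, 12, 2, 3, 4, 1, 6, 7, 8, 5, 10, 11, 9]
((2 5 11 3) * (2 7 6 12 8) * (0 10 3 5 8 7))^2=(0 3 10)(6 7 12)=[3, 1, 2, 10, 4, 5, 7, 12, 8, 9, 0, 11, 6]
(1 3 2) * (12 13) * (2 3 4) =(1 4 2)(12 13) =[0, 4, 1, 3, 2, 5, 6, 7, 8, 9, 10, 11, 13, 12]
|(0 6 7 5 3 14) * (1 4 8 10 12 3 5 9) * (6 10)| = 30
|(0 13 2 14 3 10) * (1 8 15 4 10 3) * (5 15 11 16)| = 12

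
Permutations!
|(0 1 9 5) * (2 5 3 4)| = |(0 1 9 3 4 2 5)| = 7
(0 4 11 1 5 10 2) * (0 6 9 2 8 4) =(1 5 10 8 4 11)(2 6 9) =[0, 5, 6, 3, 11, 10, 9, 7, 4, 2, 8, 1]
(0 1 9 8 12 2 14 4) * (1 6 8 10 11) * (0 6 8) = (0 8 12 2 14 4 6)(1 9 10 11) = [8, 9, 14, 3, 6, 5, 0, 7, 12, 10, 11, 1, 2, 13, 4]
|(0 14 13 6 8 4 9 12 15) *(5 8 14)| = |(0 5 8 4 9 12 15)(6 14 13)| = 21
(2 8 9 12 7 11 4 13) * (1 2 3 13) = (1 2 8 9 12 7 11 4)(3 13) = [0, 2, 8, 13, 1, 5, 6, 11, 9, 12, 10, 4, 7, 3]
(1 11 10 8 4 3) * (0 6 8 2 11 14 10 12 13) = [6, 14, 11, 1, 3, 5, 8, 7, 4, 9, 2, 12, 13, 0, 10] = (0 6 8 4 3 1 14 10 2 11 12 13)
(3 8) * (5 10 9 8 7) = (3 7 5 10 9 8) = [0, 1, 2, 7, 4, 10, 6, 5, 3, 8, 9]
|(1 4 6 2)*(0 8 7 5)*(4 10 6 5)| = |(0 8 7 4 5)(1 10 6 2)| = 20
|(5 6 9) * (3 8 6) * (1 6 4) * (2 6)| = 8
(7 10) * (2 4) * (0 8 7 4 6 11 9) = (0 8 7 10 4 2 6 11 9) = [8, 1, 6, 3, 2, 5, 11, 10, 7, 0, 4, 9]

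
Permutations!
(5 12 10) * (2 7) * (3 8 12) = (2 7)(3 8 12 10 5) = [0, 1, 7, 8, 4, 3, 6, 2, 12, 9, 5, 11, 10]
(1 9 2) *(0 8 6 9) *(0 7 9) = (0 8 6)(1 7 9 2) = [8, 7, 1, 3, 4, 5, 0, 9, 6, 2]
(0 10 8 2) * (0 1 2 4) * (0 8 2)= (0 10 2 1)(4 8)= [10, 0, 1, 3, 8, 5, 6, 7, 4, 9, 2]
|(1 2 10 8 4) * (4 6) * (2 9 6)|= 12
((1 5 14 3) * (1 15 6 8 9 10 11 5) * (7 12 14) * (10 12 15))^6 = (3 6 10 8 11 9 5 12 7 14 15) = [0, 1, 2, 6, 4, 12, 10, 14, 11, 5, 8, 9, 7, 13, 15, 3]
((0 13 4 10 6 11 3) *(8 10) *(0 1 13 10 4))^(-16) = (0 1 11 10 13 3 6) = [1, 11, 2, 6, 4, 5, 0, 7, 8, 9, 13, 10, 12, 3]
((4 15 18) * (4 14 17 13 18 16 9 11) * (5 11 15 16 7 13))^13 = (4 9 7 18 17 11 16 15 13 14 5) = [0, 1, 2, 3, 9, 4, 6, 18, 8, 7, 10, 16, 12, 14, 5, 13, 15, 11, 17]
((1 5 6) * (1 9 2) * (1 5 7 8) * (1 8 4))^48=(9)=[0, 1, 2, 3, 4, 5, 6, 7, 8, 9]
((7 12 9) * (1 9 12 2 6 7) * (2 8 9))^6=(12)=[0, 1, 2, 3, 4, 5, 6, 7, 8, 9, 10, 11, 12]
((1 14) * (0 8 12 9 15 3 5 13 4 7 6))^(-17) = (0 3 6 15 7 9 4 12 13 8 5)(1 14) = [3, 14, 2, 6, 12, 0, 15, 9, 5, 4, 10, 11, 13, 8, 1, 7]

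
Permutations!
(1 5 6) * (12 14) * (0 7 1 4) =(0 7 1 5 6 4)(12 14) =[7, 5, 2, 3, 0, 6, 4, 1, 8, 9, 10, 11, 14, 13, 12]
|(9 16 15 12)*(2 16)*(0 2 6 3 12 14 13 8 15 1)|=|(0 2 16 1)(3 12 9 6)(8 15 14 13)|=4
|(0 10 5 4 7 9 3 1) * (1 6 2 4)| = |(0 10 5 1)(2 4 7 9 3 6)| = 12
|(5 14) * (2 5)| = |(2 5 14)| = 3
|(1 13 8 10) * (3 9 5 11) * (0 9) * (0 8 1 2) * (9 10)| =30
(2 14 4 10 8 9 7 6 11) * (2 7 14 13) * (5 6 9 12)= [0, 1, 13, 3, 10, 6, 11, 9, 12, 14, 8, 7, 5, 2, 4]= (2 13)(4 10 8 12 5 6 11 7 9 14)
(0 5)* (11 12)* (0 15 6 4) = (0 5 15 6 4)(11 12) = [5, 1, 2, 3, 0, 15, 4, 7, 8, 9, 10, 12, 11, 13, 14, 6]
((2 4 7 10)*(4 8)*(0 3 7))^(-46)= (0 10 4 7 8 3 2)= [10, 1, 0, 2, 7, 5, 6, 8, 3, 9, 4]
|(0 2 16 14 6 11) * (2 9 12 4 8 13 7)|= |(0 9 12 4 8 13 7 2 16 14 6 11)|= 12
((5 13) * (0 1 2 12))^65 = (0 1 2 12)(5 13) = [1, 2, 12, 3, 4, 13, 6, 7, 8, 9, 10, 11, 0, 5]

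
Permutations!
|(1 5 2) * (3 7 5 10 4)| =7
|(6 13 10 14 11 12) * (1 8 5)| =|(1 8 5)(6 13 10 14 11 12)| =6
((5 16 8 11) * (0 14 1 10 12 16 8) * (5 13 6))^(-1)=(0 16 12 10 1 14)(5 6 13 11 8)=[16, 14, 2, 3, 4, 6, 13, 7, 5, 9, 1, 8, 10, 11, 0, 15, 12]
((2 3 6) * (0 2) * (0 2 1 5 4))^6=(6)(0 5)(1 4)=[5, 4, 2, 3, 1, 0, 6]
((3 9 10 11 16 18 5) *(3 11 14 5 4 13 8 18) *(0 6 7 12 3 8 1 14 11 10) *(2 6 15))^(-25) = (0 9 3 12 7 6 2 15)(1 16)(4 10)(5 18)(8 14)(11 13) = [9, 16, 15, 12, 10, 18, 2, 6, 14, 3, 4, 13, 7, 11, 8, 0, 1, 17, 5]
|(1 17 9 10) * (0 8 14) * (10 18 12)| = 6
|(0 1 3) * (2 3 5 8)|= 6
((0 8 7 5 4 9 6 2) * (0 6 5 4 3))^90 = (0 3 5 9 4 7 8) = [3, 1, 2, 5, 7, 9, 6, 8, 0, 4]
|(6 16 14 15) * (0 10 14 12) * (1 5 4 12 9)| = |(0 10 14 15 6 16 9 1 5 4 12)| = 11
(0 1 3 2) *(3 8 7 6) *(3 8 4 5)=(0 1 4 5 3 2)(6 8 7)=[1, 4, 0, 2, 5, 3, 8, 6, 7]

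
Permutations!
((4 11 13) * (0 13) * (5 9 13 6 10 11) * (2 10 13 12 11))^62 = (0 12 5 13)(4 6 11 9) = [12, 1, 2, 3, 6, 13, 11, 7, 8, 4, 10, 9, 5, 0]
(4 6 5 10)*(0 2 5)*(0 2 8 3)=(0 8 3)(2 5 10 4 6)=[8, 1, 5, 0, 6, 10, 2, 7, 3, 9, 4]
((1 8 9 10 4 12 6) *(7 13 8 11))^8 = [0, 12, 2, 3, 9, 5, 4, 1, 7, 13, 8, 6, 10, 11] = (1 12 10 8 7)(4 9 13 11 6)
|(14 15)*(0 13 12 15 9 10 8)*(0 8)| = |(0 13 12 15 14 9 10)| = 7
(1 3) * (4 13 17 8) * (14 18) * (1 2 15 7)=(1 3 2 15 7)(4 13 17 8)(14 18)=[0, 3, 15, 2, 13, 5, 6, 1, 4, 9, 10, 11, 12, 17, 18, 7, 16, 8, 14]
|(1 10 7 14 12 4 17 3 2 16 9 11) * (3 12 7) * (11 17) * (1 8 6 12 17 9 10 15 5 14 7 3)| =40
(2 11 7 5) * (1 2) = (1 2 11 7 5) = [0, 2, 11, 3, 4, 1, 6, 5, 8, 9, 10, 7]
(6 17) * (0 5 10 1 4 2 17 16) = (0 5 10 1 4 2 17 6 16) = [5, 4, 17, 3, 2, 10, 16, 7, 8, 9, 1, 11, 12, 13, 14, 15, 0, 6]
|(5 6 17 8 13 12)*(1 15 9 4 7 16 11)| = |(1 15 9 4 7 16 11)(5 6 17 8 13 12)| = 42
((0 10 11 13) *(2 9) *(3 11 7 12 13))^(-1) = (0 13 12 7 10)(2 9)(3 11) = [13, 1, 9, 11, 4, 5, 6, 10, 8, 2, 0, 3, 7, 12]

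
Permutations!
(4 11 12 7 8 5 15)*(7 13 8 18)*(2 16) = [0, 1, 16, 3, 11, 15, 6, 18, 5, 9, 10, 12, 13, 8, 14, 4, 2, 17, 7] = (2 16)(4 11 12 13 8 5 15)(7 18)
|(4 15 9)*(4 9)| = |(4 15)| = 2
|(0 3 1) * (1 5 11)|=5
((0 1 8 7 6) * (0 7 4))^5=(0 1 8 4)(6 7)=[1, 8, 2, 3, 0, 5, 7, 6, 4]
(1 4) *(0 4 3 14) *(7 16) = [4, 3, 2, 14, 1, 5, 6, 16, 8, 9, 10, 11, 12, 13, 0, 15, 7] = (0 4 1 3 14)(7 16)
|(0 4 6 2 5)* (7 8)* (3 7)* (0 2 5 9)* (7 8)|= 6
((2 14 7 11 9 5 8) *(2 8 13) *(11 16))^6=(2 5 11 7)(9 16 14 13)=[0, 1, 5, 3, 4, 11, 6, 2, 8, 16, 10, 7, 12, 9, 13, 15, 14]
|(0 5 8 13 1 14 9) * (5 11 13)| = |(0 11 13 1 14 9)(5 8)| = 6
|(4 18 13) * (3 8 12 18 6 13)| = |(3 8 12 18)(4 6 13)| = 12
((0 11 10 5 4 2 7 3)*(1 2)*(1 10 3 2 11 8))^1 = (0 8 1 11 3)(2 7)(4 10 5) = [8, 11, 7, 0, 10, 4, 6, 2, 1, 9, 5, 3]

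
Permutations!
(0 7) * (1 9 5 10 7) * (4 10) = [1, 9, 2, 3, 10, 4, 6, 0, 8, 5, 7] = (0 1 9 5 4 10 7)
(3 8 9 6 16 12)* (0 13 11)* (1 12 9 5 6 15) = (0 13 11)(1 12 3 8 5 6 16 9 15) = [13, 12, 2, 8, 4, 6, 16, 7, 5, 15, 10, 0, 3, 11, 14, 1, 9]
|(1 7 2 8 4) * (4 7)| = 6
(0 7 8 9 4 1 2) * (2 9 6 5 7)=(0 2)(1 9 4)(5 7 8 6)=[2, 9, 0, 3, 1, 7, 5, 8, 6, 4]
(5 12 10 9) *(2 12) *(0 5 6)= (0 5 2 12 10 9 6)= [5, 1, 12, 3, 4, 2, 0, 7, 8, 6, 9, 11, 10]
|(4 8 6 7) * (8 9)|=5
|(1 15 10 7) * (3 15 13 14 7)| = 12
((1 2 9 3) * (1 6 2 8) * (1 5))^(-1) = (1 5 8)(2 6 3 9) = [0, 5, 6, 9, 4, 8, 3, 7, 1, 2]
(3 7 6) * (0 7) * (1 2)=(0 7 6 3)(1 2)=[7, 2, 1, 0, 4, 5, 3, 6]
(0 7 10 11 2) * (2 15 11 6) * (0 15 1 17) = (0 7 10 6 2 15 11 1 17) = [7, 17, 15, 3, 4, 5, 2, 10, 8, 9, 6, 1, 12, 13, 14, 11, 16, 0]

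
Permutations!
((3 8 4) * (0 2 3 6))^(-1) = (0 6 4 8 3 2) = [6, 1, 0, 2, 8, 5, 4, 7, 3]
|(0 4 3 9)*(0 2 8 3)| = 4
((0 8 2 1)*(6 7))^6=(0 2)(1 8)=[2, 8, 0, 3, 4, 5, 6, 7, 1]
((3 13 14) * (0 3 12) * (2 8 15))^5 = [0, 1, 15, 3, 4, 5, 6, 7, 2, 9, 10, 11, 12, 13, 14, 8] = (2 15 8)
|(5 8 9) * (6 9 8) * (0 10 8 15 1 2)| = |(0 10 8 15 1 2)(5 6 9)| = 6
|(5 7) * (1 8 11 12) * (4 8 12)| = |(1 12)(4 8 11)(5 7)| = 6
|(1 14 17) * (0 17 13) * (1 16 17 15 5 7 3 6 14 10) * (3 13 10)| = 10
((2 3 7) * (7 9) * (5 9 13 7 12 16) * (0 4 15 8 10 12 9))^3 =(0 8 16 4 10 5 15 12)(2 7 13 3) =[8, 1, 7, 2, 10, 15, 6, 13, 16, 9, 5, 11, 0, 3, 14, 12, 4]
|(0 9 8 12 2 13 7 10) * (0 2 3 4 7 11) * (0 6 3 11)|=12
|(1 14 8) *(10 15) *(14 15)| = |(1 15 10 14 8)| = 5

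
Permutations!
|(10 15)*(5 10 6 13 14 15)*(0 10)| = |(0 10 5)(6 13 14 15)| = 12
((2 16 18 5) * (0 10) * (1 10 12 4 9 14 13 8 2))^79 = (0 12 4 9 14 13 8 2 16 18 5 1 10) = [12, 10, 16, 3, 9, 1, 6, 7, 2, 14, 0, 11, 4, 8, 13, 15, 18, 17, 5]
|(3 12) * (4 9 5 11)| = 4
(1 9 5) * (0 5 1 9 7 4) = [5, 7, 2, 3, 0, 9, 6, 4, 8, 1] = (0 5 9 1 7 4)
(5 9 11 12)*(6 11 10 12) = (5 9 10 12)(6 11) = [0, 1, 2, 3, 4, 9, 11, 7, 8, 10, 12, 6, 5]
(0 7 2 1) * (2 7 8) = (0 8 2 1) = [8, 0, 1, 3, 4, 5, 6, 7, 2]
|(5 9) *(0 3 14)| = |(0 3 14)(5 9)| = 6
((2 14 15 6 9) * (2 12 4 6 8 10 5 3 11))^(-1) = [0, 1, 11, 5, 12, 10, 4, 7, 15, 6, 8, 3, 9, 13, 2, 14] = (2 11 3 5 10 8 15 14)(4 12 9 6)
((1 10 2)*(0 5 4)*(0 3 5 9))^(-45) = [9, 1, 2, 3, 4, 5, 6, 7, 8, 0, 10] = (10)(0 9)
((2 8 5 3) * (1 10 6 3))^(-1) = [0, 5, 3, 6, 4, 8, 10, 7, 2, 9, 1] = (1 5 8 2 3 6 10)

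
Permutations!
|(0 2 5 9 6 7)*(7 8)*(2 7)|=|(0 7)(2 5 9 6 8)|=10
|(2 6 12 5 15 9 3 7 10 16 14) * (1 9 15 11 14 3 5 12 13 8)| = 36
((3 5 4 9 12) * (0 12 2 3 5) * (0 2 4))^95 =(0 5 12)(2 3)(4 9) =[5, 1, 3, 2, 9, 12, 6, 7, 8, 4, 10, 11, 0]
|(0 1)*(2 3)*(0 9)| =6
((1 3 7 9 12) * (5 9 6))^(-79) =(1 9 6 3 12 5 7) =[0, 9, 2, 12, 4, 7, 3, 1, 8, 6, 10, 11, 5]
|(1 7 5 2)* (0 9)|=|(0 9)(1 7 5 2)|=4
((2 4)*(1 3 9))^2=(1 9 3)=[0, 9, 2, 1, 4, 5, 6, 7, 8, 3]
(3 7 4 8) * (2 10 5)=(2 10 5)(3 7 4 8)=[0, 1, 10, 7, 8, 2, 6, 4, 3, 9, 5]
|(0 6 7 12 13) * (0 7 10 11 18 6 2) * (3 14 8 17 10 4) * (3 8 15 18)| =30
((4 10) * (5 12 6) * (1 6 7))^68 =(1 12 6 7 5) =[0, 12, 2, 3, 4, 1, 7, 5, 8, 9, 10, 11, 6]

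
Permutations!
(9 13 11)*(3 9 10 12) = (3 9 13 11 10 12) = [0, 1, 2, 9, 4, 5, 6, 7, 8, 13, 12, 10, 3, 11]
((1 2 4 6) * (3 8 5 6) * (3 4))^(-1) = [0, 6, 1, 2, 4, 8, 5, 7, 3] = (1 6 5 8 3 2)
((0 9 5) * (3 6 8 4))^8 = (0 5 9) = [5, 1, 2, 3, 4, 9, 6, 7, 8, 0]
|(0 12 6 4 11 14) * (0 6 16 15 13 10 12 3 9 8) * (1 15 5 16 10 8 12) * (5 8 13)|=|(0 3 9 12 10 1 15 5 16 8)(4 11 14 6)|=20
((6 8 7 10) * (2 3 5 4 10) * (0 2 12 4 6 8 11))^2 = (0 3 6)(2 5 11)(4 8 12 10 7) = [3, 1, 5, 6, 8, 11, 0, 4, 12, 9, 7, 2, 10]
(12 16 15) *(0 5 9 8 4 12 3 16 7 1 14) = (0 5 9 8 4 12 7 1 14)(3 16 15) = [5, 14, 2, 16, 12, 9, 6, 1, 4, 8, 10, 11, 7, 13, 0, 3, 15]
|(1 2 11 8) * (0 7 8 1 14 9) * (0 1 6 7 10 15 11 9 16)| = 9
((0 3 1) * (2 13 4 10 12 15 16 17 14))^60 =(2 16 10)(4 14 15)(12 13 17) =[0, 1, 16, 3, 14, 5, 6, 7, 8, 9, 2, 11, 13, 17, 15, 4, 10, 12]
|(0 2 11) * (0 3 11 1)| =|(0 2 1)(3 11)| =6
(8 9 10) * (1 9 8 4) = (1 9 10 4) = [0, 9, 2, 3, 1, 5, 6, 7, 8, 10, 4]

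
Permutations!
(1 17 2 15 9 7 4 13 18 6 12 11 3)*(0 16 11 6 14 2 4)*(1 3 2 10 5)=(0 16 11 2 15 9 7)(1 17 4 13 18 14 10 5)(6 12)=[16, 17, 15, 3, 13, 1, 12, 0, 8, 7, 5, 2, 6, 18, 10, 9, 11, 4, 14]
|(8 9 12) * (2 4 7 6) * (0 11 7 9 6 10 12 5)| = 11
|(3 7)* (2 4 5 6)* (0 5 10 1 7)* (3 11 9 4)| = |(0 5 6 2 3)(1 7 11 9 4 10)| = 30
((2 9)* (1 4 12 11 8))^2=[0, 12, 2, 3, 11, 5, 6, 7, 4, 9, 10, 1, 8]=(1 12 8 4 11)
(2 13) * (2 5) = (2 13 5) = [0, 1, 13, 3, 4, 2, 6, 7, 8, 9, 10, 11, 12, 5]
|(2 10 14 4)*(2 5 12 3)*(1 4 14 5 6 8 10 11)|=10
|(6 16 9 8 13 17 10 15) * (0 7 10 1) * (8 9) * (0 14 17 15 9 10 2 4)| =60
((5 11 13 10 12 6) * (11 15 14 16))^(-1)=(5 6 12 10 13 11 16 14 15)=[0, 1, 2, 3, 4, 6, 12, 7, 8, 9, 13, 16, 10, 11, 15, 5, 14]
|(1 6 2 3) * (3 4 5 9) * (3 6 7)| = |(1 7 3)(2 4 5 9 6)| = 15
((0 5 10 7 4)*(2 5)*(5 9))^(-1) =(0 4 7 10 5 9 2) =[4, 1, 0, 3, 7, 9, 6, 10, 8, 2, 5]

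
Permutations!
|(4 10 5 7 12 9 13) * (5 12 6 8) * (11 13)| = |(4 10 12 9 11 13)(5 7 6 8)| = 12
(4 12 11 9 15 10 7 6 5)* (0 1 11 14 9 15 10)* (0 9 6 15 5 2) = [1, 11, 0, 3, 12, 4, 2, 15, 8, 10, 7, 5, 14, 13, 6, 9] = (0 1 11 5 4 12 14 6 2)(7 15 9 10)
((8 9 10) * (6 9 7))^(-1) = (6 7 8 10 9) = [0, 1, 2, 3, 4, 5, 7, 8, 10, 6, 9]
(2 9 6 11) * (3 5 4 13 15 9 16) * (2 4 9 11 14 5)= (2 16 3)(4 13 15 11)(5 9 6 14)= [0, 1, 16, 2, 13, 9, 14, 7, 8, 6, 10, 4, 12, 15, 5, 11, 3]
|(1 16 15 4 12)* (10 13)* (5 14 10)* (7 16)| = 12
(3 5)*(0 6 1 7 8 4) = (0 6 1 7 8 4)(3 5) = [6, 7, 2, 5, 0, 3, 1, 8, 4]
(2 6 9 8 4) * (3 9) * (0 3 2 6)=(0 3 9 8 4 6 2)=[3, 1, 0, 9, 6, 5, 2, 7, 4, 8]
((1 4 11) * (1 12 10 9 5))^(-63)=(12)=[0, 1, 2, 3, 4, 5, 6, 7, 8, 9, 10, 11, 12]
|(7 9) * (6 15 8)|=|(6 15 8)(7 9)|=6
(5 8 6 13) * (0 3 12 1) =[3, 0, 2, 12, 4, 8, 13, 7, 6, 9, 10, 11, 1, 5] =(0 3 12 1)(5 8 6 13)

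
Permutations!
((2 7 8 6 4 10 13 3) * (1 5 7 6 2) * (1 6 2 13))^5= (1 3 5 6 7 4 8 10 13)= [0, 3, 2, 5, 8, 6, 7, 4, 10, 9, 13, 11, 12, 1]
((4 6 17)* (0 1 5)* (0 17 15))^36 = (0 1 5 17 4 6 15) = [1, 5, 2, 3, 6, 17, 15, 7, 8, 9, 10, 11, 12, 13, 14, 0, 16, 4]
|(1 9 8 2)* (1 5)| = 5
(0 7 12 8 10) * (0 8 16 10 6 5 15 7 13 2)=(0 13 2)(5 15 7 12 16 10 8 6)=[13, 1, 0, 3, 4, 15, 5, 12, 6, 9, 8, 11, 16, 2, 14, 7, 10]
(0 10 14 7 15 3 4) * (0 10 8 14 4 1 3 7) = (0 8 14)(1 3)(4 10)(7 15) = [8, 3, 2, 1, 10, 5, 6, 15, 14, 9, 4, 11, 12, 13, 0, 7]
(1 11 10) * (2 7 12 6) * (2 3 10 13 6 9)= (1 11 13 6 3 10)(2 7 12 9)= [0, 11, 7, 10, 4, 5, 3, 12, 8, 2, 1, 13, 9, 6]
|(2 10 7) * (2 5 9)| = 5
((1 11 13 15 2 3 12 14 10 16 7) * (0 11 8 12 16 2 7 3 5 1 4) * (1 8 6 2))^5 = (0 4 7 15 13 11)(1 12 2 10 8 6 14 5)(3 16) = [4, 12, 10, 16, 7, 1, 14, 15, 6, 9, 8, 0, 2, 11, 5, 13, 3]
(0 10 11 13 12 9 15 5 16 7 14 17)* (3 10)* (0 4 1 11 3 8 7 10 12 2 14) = (0 8 7)(1 11 13 2 14 17 4)(3 12 9 15 5 16 10) = [8, 11, 14, 12, 1, 16, 6, 0, 7, 15, 3, 13, 9, 2, 17, 5, 10, 4]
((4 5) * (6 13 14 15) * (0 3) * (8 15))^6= (6 13 14 8 15)= [0, 1, 2, 3, 4, 5, 13, 7, 15, 9, 10, 11, 12, 14, 8, 6]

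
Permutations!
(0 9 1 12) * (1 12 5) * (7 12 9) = (0 7 12)(1 5) = [7, 5, 2, 3, 4, 1, 6, 12, 8, 9, 10, 11, 0]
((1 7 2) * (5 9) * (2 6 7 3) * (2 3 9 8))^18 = (1 8 9 2 5) = [0, 8, 5, 3, 4, 1, 6, 7, 9, 2]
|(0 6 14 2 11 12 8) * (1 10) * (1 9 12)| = |(0 6 14 2 11 1 10 9 12 8)| = 10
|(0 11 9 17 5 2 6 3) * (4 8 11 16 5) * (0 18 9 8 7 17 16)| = 42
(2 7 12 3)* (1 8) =(1 8)(2 7 12 3) =[0, 8, 7, 2, 4, 5, 6, 12, 1, 9, 10, 11, 3]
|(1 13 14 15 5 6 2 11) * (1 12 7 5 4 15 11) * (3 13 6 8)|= |(1 6 2)(3 13 14 11 12 7 5 8)(4 15)|= 24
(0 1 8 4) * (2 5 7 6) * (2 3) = (0 1 8 4)(2 5 7 6 3) = [1, 8, 5, 2, 0, 7, 3, 6, 4]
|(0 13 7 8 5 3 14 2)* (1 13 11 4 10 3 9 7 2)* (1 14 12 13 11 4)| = |(14)(0 4 10 3 12 13 2)(1 11)(5 9 7 8)| = 28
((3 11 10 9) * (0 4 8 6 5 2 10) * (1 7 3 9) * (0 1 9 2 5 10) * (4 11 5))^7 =(0 8 1 10 3 2 4 11 6 7 9 5) =[8, 10, 4, 2, 11, 0, 7, 9, 1, 5, 3, 6]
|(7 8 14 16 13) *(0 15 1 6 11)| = |(0 15 1 6 11)(7 8 14 16 13)| = 5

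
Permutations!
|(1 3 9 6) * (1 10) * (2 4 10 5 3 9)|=|(1 9 6 5 3 2 4 10)|=8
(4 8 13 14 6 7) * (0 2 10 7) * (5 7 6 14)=(14)(0 2 10 6)(4 8 13 5 7)=[2, 1, 10, 3, 8, 7, 0, 4, 13, 9, 6, 11, 12, 5, 14]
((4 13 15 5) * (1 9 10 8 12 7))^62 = (1 10 12)(4 15)(5 13)(7 9 8) = [0, 10, 2, 3, 15, 13, 6, 9, 7, 8, 12, 11, 1, 5, 14, 4]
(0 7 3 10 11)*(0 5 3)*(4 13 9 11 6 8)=(0 7)(3 10 6 8 4 13 9 11 5)=[7, 1, 2, 10, 13, 3, 8, 0, 4, 11, 6, 5, 12, 9]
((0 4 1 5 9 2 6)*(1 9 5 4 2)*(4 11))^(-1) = (0 6 2)(1 9 4 11) = [6, 9, 0, 3, 11, 5, 2, 7, 8, 4, 10, 1]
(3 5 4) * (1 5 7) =(1 5 4 3 7) =[0, 5, 2, 7, 3, 4, 6, 1]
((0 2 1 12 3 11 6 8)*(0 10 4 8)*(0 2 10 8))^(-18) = (12) = [0, 1, 2, 3, 4, 5, 6, 7, 8, 9, 10, 11, 12]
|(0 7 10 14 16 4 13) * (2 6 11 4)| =|(0 7 10 14 16 2 6 11 4 13)| =10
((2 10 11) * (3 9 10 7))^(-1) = (2 11 10 9 3 7) = [0, 1, 11, 7, 4, 5, 6, 2, 8, 3, 9, 10]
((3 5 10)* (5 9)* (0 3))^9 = (0 10 5 9 3) = [10, 1, 2, 0, 4, 9, 6, 7, 8, 3, 5]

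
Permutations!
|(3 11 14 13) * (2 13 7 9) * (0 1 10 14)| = |(0 1 10 14 7 9 2 13 3 11)| = 10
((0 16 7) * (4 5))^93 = (16)(4 5) = [0, 1, 2, 3, 5, 4, 6, 7, 8, 9, 10, 11, 12, 13, 14, 15, 16]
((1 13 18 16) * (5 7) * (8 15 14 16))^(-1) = [0, 16, 2, 3, 4, 7, 6, 5, 18, 9, 10, 11, 12, 1, 15, 8, 14, 17, 13] = (1 16 14 15 8 18 13)(5 7)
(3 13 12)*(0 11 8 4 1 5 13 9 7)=(0 11 8 4 1 5 13 12 3 9 7)=[11, 5, 2, 9, 1, 13, 6, 0, 4, 7, 10, 8, 3, 12]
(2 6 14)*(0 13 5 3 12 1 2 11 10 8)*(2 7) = (0 13 5 3 12 1 7 2 6 14 11 10 8) = [13, 7, 6, 12, 4, 3, 14, 2, 0, 9, 8, 10, 1, 5, 11]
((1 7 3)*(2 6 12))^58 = [0, 7, 6, 1, 4, 5, 12, 3, 8, 9, 10, 11, 2] = (1 7 3)(2 6 12)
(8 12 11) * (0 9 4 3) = (0 9 4 3)(8 12 11) = [9, 1, 2, 0, 3, 5, 6, 7, 12, 4, 10, 8, 11]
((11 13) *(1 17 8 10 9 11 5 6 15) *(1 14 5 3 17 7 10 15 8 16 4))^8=(1 16 3 11 10)(4 17 13 9 7)(5 15 6 14 8)=[0, 16, 2, 11, 17, 15, 14, 4, 5, 7, 1, 10, 12, 9, 8, 6, 3, 13]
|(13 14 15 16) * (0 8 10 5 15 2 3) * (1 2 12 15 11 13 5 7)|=|(0 8 10 7 1 2 3)(5 11 13 14 12 15 16)|=7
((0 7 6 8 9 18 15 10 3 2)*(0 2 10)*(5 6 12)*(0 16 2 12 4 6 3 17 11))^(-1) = (0 11 17 10 3 5 12 2 16 15 18 9 8 6 4 7) = [11, 1, 16, 5, 7, 12, 4, 0, 6, 8, 3, 17, 2, 13, 14, 18, 15, 10, 9]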